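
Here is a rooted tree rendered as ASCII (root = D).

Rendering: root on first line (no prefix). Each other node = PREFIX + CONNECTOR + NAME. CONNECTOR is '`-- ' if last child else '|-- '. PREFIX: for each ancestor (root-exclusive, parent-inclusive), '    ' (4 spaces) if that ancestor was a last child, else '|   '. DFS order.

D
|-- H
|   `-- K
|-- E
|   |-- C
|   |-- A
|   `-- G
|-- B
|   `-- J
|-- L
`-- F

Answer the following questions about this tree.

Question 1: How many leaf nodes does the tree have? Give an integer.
Leaves (nodes with no children): A, C, F, G, J, K, L

Answer: 7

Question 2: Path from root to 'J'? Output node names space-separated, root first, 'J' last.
Answer: D B J

Derivation:
Walk down from root: D -> B -> J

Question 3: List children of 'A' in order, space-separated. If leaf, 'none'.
Answer: none

Derivation:
Node A's children (from adjacency): (leaf)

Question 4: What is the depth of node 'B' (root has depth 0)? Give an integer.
Answer: 1

Derivation:
Path from root to B: D -> B
Depth = number of edges = 1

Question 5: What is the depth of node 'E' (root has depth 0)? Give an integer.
Answer: 1

Derivation:
Path from root to E: D -> E
Depth = number of edges = 1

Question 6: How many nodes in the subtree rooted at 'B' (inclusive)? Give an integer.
Subtree rooted at B contains: B, J
Count = 2

Answer: 2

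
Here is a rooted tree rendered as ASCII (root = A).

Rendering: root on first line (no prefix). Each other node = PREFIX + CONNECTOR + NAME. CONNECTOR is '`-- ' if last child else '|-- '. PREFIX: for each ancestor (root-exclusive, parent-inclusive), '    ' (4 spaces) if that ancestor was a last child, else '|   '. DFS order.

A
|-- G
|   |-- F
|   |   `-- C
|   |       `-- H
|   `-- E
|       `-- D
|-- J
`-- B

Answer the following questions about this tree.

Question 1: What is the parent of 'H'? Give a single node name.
Answer: C

Derivation:
Scan adjacency: H appears as child of C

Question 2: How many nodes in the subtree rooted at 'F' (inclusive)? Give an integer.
Answer: 3

Derivation:
Subtree rooted at F contains: C, F, H
Count = 3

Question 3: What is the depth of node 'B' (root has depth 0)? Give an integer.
Path from root to B: A -> B
Depth = number of edges = 1

Answer: 1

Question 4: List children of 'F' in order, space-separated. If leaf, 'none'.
Answer: C

Derivation:
Node F's children (from adjacency): C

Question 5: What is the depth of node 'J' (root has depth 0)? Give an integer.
Path from root to J: A -> J
Depth = number of edges = 1

Answer: 1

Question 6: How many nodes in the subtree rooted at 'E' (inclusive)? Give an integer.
Subtree rooted at E contains: D, E
Count = 2

Answer: 2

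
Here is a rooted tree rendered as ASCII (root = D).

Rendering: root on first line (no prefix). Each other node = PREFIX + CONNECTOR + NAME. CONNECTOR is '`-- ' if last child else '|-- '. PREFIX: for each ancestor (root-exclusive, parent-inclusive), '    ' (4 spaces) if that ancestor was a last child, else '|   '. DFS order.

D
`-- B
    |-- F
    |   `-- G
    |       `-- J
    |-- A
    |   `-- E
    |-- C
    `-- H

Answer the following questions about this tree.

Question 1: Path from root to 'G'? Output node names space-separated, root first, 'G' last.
Walk down from root: D -> B -> F -> G

Answer: D B F G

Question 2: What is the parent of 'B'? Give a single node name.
Answer: D

Derivation:
Scan adjacency: B appears as child of D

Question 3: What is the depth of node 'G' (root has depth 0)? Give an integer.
Path from root to G: D -> B -> F -> G
Depth = number of edges = 3

Answer: 3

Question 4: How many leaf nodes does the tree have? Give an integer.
Leaves (nodes with no children): C, E, H, J

Answer: 4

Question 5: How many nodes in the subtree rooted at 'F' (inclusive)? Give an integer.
Subtree rooted at F contains: F, G, J
Count = 3

Answer: 3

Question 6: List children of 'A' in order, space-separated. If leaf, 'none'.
Node A's children (from adjacency): E

Answer: E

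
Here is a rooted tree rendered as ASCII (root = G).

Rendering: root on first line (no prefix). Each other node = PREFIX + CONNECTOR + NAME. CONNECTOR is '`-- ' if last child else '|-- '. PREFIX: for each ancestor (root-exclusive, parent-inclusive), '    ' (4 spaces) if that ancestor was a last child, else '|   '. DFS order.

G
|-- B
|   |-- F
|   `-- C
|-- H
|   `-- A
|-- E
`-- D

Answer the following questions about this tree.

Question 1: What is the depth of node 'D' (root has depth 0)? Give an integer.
Path from root to D: G -> D
Depth = number of edges = 1

Answer: 1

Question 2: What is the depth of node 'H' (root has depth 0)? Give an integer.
Answer: 1

Derivation:
Path from root to H: G -> H
Depth = number of edges = 1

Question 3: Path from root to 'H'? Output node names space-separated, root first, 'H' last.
Answer: G H

Derivation:
Walk down from root: G -> H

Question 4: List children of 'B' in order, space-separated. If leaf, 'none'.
Answer: F C

Derivation:
Node B's children (from adjacency): F, C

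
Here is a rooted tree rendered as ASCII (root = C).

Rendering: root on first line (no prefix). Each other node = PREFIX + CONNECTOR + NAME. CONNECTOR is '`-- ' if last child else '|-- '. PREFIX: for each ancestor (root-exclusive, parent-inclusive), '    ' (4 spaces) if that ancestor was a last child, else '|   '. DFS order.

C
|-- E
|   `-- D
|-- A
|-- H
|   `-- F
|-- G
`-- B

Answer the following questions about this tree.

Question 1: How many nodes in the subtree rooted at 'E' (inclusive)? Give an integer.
Subtree rooted at E contains: D, E
Count = 2

Answer: 2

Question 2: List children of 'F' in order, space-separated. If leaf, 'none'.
Answer: none

Derivation:
Node F's children (from adjacency): (leaf)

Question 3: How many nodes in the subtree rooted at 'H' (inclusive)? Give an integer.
Answer: 2

Derivation:
Subtree rooted at H contains: F, H
Count = 2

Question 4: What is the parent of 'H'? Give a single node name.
Answer: C

Derivation:
Scan adjacency: H appears as child of C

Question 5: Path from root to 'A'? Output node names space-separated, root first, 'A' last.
Answer: C A

Derivation:
Walk down from root: C -> A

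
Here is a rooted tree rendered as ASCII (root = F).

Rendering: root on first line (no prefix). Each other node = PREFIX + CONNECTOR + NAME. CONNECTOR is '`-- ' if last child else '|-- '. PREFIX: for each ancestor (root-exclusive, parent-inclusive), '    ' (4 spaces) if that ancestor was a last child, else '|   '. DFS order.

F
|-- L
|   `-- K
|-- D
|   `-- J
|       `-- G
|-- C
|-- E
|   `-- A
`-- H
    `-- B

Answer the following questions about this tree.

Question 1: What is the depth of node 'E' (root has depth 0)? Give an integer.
Path from root to E: F -> E
Depth = number of edges = 1

Answer: 1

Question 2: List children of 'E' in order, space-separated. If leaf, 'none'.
Node E's children (from adjacency): A

Answer: A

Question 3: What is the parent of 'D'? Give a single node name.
Answer: F

Derivation:
Scan adjacency: D appears as child of F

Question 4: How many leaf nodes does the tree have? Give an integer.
Leaves (nodes with no children): A, B, C, G, K

Answer: 5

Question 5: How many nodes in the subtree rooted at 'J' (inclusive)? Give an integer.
Subtree rooted at J contains: G, J
Count = 2

Answer: 2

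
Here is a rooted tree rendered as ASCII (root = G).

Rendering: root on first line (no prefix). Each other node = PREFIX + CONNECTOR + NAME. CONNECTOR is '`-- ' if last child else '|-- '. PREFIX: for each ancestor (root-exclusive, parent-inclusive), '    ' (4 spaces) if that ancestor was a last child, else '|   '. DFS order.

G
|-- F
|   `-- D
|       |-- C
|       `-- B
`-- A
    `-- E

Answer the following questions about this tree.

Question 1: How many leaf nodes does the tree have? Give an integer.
Leaves (nodes with no children): B, C, E

Answer: 3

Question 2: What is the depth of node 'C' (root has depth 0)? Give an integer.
Answer: 3

Derivation:
Path from root to C: G -> F -> D -> C
Depth = number of edges = 3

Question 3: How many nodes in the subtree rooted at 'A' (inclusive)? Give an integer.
Subtree rooted at A contains: A, E
Count = 2

Answer: 2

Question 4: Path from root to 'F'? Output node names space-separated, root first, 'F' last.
Walk down from root: G -> F

Answer: G F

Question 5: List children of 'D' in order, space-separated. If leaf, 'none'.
Answer: C B

Derivation:
Node D's children (from adjacency): C, B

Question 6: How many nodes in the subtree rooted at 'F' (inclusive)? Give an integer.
Subtree rooted at F contains: B, C, D, F
Count = 4

Answer: 4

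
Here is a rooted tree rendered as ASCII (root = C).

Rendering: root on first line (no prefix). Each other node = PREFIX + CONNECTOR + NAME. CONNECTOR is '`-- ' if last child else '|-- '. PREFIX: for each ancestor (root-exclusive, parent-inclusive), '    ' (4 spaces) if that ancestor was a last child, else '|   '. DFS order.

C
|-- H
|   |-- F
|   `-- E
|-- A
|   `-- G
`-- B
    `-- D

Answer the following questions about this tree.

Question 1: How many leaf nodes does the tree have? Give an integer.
Leaves (nodes with no children): D, E, F, G

Answer: 4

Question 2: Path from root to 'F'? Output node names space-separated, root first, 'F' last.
Walk down from root: C -> H -> F

Answer: C H F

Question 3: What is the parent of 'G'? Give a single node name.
Answer: A

Derivation:
Scan adjacency: G appears as child of A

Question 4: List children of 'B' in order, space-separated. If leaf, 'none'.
Node B's children (from adjacency): D

Answer: D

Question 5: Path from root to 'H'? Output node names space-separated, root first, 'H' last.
Walk down from root: C -> H

Answer: C H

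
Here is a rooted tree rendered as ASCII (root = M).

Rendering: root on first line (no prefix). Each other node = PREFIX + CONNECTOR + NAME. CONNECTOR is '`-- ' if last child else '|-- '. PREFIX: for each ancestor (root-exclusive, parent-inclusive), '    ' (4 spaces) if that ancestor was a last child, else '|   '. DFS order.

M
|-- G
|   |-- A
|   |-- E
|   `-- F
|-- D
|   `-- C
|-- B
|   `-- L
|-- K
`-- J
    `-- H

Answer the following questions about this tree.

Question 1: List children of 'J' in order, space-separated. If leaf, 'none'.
Node J's children (from adjacency): H

Answer: H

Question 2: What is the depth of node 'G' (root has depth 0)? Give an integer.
Path from root to G: M -> G
Depth = number of edges = 1

Answer: 1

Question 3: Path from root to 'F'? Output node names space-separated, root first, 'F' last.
Walk down from root: M -> G -> F

Answer: M G F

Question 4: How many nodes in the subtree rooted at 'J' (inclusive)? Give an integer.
Answer: 2

Derivation:
Subtree rooted at J contains: H, J
Count = 2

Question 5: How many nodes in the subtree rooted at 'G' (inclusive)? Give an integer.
Answer: 4

Derivation:
Subtree rooted at G contains: A, E, F, G
Count = 4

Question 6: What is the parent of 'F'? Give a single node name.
Scan adjacency: F appears as child of G

Answer: G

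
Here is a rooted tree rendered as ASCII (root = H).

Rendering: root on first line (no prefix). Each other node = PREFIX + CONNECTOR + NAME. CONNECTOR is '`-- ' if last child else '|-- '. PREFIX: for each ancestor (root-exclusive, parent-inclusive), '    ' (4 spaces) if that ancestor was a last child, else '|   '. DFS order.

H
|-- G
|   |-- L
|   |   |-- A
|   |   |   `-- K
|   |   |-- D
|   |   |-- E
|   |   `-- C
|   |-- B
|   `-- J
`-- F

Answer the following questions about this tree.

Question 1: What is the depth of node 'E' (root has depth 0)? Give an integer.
Answer: 3

Derivation:
Path from root to E: H -> G -> L -> E
Depth = number of edges = 3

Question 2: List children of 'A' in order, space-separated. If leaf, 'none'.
Node A's children (from adjacency): K

Answer: K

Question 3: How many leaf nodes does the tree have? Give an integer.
Answer: 7

Derivation:
Leaves (nodes with no children): B, C, D, E, F, J, K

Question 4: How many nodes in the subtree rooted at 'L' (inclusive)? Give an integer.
Subtree rooted at L contains: A, C, D, E, K, L
Count = 6

Answer: 6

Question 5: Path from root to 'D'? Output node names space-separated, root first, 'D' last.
Walk down from root: H -> G -> L -> D

Answer: H G L D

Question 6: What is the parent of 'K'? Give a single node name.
Scan adjacency: K appears as child of A

Answer: A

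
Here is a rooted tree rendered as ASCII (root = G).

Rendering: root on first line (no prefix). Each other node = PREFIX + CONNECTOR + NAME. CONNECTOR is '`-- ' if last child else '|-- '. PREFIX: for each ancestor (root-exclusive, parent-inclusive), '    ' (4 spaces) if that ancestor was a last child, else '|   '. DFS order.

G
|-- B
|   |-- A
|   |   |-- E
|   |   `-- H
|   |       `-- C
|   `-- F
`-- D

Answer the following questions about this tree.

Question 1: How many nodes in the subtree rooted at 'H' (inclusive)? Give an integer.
Subtree rooted at H contains: C, H
Count = 2

Answer: 2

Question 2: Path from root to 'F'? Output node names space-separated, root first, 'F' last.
Walk down from root: G -> B -> F

Answer: G B F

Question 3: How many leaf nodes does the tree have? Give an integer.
Answer: 4

Derivation:
Leaves (nodes with no children): C, D, E, F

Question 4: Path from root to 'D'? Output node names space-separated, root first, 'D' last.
Answer: G D

Derivation:
Walk down from root: G -> D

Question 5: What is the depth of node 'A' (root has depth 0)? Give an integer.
Answer: 2

Derivation:
Path from root to A: G -> B -> A
Depth = number of edges = 2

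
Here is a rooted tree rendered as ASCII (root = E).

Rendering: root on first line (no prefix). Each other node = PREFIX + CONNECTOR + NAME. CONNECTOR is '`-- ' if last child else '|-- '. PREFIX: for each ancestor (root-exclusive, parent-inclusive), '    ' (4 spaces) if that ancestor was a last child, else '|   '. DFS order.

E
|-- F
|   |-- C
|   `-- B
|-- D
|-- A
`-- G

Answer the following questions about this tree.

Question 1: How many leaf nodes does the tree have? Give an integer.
Leaves (nodes with no children): A, B, C, D, G

Answer: 5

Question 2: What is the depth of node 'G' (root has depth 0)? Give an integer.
Path from root to G: E -> G
Depth = number of edges = 1

Answer: 1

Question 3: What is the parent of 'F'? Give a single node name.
Scan adjacency: F appears as child of E

Answer: E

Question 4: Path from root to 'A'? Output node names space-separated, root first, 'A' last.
Answer: E A

Derivation:
Walk down from root: E -> A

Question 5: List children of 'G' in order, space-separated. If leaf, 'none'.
Answer: none

Derivation:
Node G's children (from adjacency): (leaf)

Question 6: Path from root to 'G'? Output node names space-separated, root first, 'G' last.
Walk down from root: E -> G

Answer: E G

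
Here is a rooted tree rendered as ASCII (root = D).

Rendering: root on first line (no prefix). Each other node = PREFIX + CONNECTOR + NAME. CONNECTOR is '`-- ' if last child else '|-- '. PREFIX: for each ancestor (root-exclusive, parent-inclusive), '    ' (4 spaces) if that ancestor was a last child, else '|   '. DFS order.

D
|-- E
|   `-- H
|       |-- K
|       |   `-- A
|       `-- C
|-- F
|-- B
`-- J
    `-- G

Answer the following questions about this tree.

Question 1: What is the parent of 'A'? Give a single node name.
Answer: K

Derivation:
Scan adjacency: A appears as child of K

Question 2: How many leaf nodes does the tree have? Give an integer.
Leaves (nodes with no children): A, B, C, F, G

Answer: 5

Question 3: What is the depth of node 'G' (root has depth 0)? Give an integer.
Path from root to G: D -> J -> G
Depth = number of edges = 2

Answer: 2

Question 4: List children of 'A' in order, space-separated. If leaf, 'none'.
Node A's children (from adjacency): (leaf)

Answer: none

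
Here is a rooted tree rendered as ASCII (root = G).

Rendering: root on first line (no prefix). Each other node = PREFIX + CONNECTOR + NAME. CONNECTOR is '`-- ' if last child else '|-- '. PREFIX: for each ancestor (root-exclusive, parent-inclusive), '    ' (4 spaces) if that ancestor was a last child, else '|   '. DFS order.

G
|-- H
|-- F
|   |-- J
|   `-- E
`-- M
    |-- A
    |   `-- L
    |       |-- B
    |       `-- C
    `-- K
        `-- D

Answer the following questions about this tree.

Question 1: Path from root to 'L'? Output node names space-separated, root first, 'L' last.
Answer: G M A L

Derivation:
Walk down from root: G -> M -> A -> L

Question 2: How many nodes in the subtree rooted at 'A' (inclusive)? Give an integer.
Subtree rooted at A contains: A, B, C, L
Count = 4

Answer: 4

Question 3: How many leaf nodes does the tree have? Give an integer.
Answer: 6

Derivation:
Leaves (nodes with no children): B, C, D, E, H, J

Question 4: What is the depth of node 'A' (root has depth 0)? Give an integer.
Path from root to A: G -> M -> A
Depth = number of edges = 2

Answer: 2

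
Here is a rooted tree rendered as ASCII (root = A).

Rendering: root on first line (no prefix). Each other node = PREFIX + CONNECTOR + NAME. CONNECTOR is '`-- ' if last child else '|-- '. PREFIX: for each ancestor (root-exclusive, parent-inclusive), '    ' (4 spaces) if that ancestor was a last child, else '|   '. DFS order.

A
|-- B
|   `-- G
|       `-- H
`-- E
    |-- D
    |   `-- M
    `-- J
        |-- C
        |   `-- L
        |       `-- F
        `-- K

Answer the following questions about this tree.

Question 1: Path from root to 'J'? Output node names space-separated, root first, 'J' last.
Answer: A E J

Derivation:
Walk down from root: A -> E -> J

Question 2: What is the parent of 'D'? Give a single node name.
Scan adjacency: D appears as child of E

Answer: E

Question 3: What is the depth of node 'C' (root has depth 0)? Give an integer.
Path from root to C: A -> E -> J -> C
Depth = number of edges = 3

Answer: 3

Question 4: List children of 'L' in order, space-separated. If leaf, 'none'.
Node L's children (from adjacency): F

Answer: F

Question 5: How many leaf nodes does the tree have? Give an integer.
Leaves (nodes with no children): F, H, K, M

Answer: 4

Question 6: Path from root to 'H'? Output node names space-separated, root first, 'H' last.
Answer: A B G H

Derivation:
Walk down from root: A -> B -> G -> H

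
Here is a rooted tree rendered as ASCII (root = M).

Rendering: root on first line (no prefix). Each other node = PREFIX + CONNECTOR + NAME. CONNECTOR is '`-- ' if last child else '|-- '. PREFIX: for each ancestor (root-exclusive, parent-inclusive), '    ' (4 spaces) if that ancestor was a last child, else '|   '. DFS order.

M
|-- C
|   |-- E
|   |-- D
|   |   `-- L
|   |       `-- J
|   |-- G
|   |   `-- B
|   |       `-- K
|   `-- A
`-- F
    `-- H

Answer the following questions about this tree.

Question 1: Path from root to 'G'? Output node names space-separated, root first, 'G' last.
Answer: M C G

Derivation:
Walk down from root: M -> C -> G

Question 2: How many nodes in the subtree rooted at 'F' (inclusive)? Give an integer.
Answer: 2

Derivation:
Subtree rooted at F contains: F, H
Count = 2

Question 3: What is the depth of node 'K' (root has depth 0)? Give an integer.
Path from root to K: M -> C -> G -> B -> K
Depth = number of edges = 4

Answer: 4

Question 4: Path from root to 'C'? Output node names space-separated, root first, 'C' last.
Walk down from root: M -> C

Answer: M C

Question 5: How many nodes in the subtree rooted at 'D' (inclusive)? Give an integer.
Answer: 3

Derivation:
Subtree rooted at D contains: D, J, L
Count = 3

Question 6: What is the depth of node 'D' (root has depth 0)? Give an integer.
Answer: 2

Derivation:
Path from root to D: M -> C -> D
Depth = number of edges = 2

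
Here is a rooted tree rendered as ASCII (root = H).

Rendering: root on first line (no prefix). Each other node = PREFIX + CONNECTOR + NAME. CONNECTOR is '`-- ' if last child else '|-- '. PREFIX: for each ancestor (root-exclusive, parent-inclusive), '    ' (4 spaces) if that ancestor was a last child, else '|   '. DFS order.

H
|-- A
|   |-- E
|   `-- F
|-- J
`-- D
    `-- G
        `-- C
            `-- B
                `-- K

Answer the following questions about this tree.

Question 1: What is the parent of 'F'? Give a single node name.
Scan adjacency: F appears as child of A

Answer: A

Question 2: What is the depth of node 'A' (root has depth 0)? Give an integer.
Path from root to A: H -> A
Depth = number of edges = 1

Answer: 1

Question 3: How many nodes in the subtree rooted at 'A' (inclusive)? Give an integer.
Subtree rooted at A contains: A, E, F
Count = 3

Answer: 3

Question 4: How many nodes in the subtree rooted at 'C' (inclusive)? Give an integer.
Answer: 3

Derivation:
Subtree rooted at C contains: B, C, K
Count = 3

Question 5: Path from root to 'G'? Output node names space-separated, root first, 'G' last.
Answer: H D G

Derivation:
Walk down from root: H -> D -> G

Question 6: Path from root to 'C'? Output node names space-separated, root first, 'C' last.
Walk down from root: H -> D -> G -> C

Answer: H D G C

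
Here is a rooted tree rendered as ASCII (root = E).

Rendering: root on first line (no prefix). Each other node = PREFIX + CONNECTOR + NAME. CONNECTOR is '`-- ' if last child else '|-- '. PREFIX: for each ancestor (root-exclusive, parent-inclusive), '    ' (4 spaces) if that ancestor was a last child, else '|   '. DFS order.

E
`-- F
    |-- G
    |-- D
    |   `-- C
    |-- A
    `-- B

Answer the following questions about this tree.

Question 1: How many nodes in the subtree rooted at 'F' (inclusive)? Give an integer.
Subtree rooted at F contains: A, B, C, D, F, G
Count = 6

Answer: 6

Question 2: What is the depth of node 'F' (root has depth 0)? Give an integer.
Answer: 1

Derivation:
Path from root to F: E -> F
Depth = number of edges = 1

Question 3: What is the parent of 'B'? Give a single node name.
Answer: F

Derivation:
Scan adjacency: B appears as child of F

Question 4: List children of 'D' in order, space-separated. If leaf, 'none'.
Node D's children (from adjacency): C

Answer: C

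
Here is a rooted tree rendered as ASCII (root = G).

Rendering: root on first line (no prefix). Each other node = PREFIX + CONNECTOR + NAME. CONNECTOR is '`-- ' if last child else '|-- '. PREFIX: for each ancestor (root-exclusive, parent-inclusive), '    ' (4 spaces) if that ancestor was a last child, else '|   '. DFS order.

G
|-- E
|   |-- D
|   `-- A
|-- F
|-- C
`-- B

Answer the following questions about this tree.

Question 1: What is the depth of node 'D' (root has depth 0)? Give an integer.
Answer: 2

Derivation:
Path from root to D: G -> E -> D
Depth = number of edges = 2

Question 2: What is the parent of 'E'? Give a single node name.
Answer: G

Derivation:
Scan adjacency: E appears as child of G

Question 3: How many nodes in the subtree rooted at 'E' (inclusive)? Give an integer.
Subtree rooted at E contains: A, D, E
Count = 3

Answer: 3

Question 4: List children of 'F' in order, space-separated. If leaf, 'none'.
Answer: none

Derivation:
Node F's children (from adjacency): (leaf)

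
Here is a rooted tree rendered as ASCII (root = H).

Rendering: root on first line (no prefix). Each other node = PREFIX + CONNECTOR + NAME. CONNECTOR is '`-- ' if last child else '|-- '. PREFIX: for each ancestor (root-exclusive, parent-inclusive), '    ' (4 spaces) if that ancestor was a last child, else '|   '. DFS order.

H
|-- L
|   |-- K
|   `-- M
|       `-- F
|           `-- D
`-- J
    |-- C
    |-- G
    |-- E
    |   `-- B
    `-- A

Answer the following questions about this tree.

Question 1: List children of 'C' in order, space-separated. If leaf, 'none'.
Node C's children (from adjacency): (leaf)

Answer: none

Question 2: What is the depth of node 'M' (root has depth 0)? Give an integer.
Answer: 2

Derivation:
Path from root to M: H -> L -> M
Depth = number of edges = 2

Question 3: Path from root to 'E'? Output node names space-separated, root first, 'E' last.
Walk down from root: H -> J -> E

Answer: H J E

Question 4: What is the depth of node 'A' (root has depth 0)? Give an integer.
Path from root to A: H -> J -> A
Depth = number of edges = 2

Answer: 2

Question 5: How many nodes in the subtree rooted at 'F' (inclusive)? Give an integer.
Answer: 2

Derivation:
Subtree rooted at F contains: D, F
Count = 2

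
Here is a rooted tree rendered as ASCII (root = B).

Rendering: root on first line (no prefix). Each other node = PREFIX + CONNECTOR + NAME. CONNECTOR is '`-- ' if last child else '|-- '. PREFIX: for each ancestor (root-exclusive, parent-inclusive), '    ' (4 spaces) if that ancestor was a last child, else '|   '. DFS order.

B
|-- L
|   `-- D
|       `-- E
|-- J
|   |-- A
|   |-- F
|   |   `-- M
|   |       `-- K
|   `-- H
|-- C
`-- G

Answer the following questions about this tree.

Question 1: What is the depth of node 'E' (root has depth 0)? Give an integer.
Answer: 3

Derivation:
Path from root to E: B -> L -> D -> E
Depth = number of edges = 3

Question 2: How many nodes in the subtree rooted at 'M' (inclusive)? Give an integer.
Answer: 2

Derivation:
Subtree rooted at M contains: K, M
Count = 2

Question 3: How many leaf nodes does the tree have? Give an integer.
Answer: 6

Derivation:
Leaves (nodes with no children): A, C, E, G, H, K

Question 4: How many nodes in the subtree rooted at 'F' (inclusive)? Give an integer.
Answer: 3

Derivation:
Subtree rooted at F contains: F, K, M
Count = 3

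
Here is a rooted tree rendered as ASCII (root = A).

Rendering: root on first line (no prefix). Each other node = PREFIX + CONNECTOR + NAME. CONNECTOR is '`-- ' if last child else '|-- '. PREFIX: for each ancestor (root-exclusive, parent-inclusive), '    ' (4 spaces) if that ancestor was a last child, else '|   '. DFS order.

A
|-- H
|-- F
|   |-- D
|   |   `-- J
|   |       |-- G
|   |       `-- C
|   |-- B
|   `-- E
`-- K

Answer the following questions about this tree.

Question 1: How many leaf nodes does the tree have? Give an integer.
Answer: 6

Derivation:
Leaves (nodes with no children): B, C, E, G, H, K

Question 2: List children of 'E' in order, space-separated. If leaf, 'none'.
Node E's children (from adjacency): (leaf)

Answer: none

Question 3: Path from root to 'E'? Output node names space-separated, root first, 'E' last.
Answer: A F E

Derivation:
Walk down from root: A -> F -> E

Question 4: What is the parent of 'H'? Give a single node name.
Answer: A

Derivation:
Scan adjacency: H appears as child of A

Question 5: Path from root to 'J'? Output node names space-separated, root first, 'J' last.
Answer: A F D J

Derivation:
Walk down from root: A -> F -> D -> J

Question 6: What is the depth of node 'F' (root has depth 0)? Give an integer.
Path from root to F: A -> F
Depth = number of edges = 1

Answer: 1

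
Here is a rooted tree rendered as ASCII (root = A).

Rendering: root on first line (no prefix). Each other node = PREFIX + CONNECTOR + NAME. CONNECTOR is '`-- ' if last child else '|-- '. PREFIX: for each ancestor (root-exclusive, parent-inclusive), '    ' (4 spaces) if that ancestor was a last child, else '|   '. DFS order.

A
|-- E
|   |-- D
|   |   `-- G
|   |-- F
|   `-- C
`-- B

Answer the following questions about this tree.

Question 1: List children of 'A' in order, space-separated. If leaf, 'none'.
Answer: E B

Derivation:
Node A's children (from adjacency): E, B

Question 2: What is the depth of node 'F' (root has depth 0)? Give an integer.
Answer: 2

Derivation:
Path from root to F: A -> E -> F
Depth = number of edges = 2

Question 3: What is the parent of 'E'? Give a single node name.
Answer: A

Derivation:
Scan adjacency: E appears as child of A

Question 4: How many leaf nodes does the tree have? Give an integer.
Leaves (nodes with no children): B, C, F, G

Answer: 4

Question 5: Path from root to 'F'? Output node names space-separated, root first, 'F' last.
Answer: A E F

Derivation:
Walk down from root: A -> E -> F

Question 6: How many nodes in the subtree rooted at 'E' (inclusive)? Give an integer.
Subtree rooted at E contains: C, D, E, F, G
Count = 5

Answer: 5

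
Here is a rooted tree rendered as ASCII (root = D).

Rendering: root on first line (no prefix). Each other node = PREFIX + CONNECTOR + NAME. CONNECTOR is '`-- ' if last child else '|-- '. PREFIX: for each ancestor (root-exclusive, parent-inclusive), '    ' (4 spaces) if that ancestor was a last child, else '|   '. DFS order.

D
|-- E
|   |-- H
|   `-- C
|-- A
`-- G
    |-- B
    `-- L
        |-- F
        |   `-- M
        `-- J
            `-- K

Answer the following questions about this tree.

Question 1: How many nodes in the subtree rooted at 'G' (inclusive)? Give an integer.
Answer: 7

Derivation:
Subtree rooted at G contains: B, F, G, J, K, L, M
Count = 7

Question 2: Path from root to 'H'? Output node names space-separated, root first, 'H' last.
Answer: D E H

Derivation:
Walk down from root: D -> E -> H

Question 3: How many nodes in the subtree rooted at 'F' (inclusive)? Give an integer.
Subtree rooted at F contains: F, M
Count = 2

Answer: 2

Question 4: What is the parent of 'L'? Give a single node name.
Scan adjacency: L appears as child of G

Answer: G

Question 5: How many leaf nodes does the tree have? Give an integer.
Answer: 6

Derivation:
Leaves (nodes with no children): A, B, C, H, K, M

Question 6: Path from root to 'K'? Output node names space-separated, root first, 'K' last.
Walk down from root: D -> G -> L -> J -> K

Answer: D G L J K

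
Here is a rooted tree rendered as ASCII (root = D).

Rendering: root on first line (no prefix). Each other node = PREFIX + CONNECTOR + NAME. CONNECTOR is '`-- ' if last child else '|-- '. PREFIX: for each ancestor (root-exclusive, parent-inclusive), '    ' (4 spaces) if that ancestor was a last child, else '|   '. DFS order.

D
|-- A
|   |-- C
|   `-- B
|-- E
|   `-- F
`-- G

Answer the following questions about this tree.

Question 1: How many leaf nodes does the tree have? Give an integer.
Leaves (nodes with no children): B, C, F, G

Answer: 4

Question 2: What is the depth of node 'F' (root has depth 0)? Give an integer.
Answer: 2

Derivation:
Path from root to F: D -> E -> F
Depth = number of edges = 2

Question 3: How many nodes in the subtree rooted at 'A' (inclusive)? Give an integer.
Subtree rooted at A contains: A, B, C
Count = 3

Answer: 3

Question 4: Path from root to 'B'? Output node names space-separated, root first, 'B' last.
Walk down from root: D -> A -> B

Answer: D A B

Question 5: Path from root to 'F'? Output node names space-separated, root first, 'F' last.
Answer: D E F

Derivation:
Walk down from root: D -> E -> F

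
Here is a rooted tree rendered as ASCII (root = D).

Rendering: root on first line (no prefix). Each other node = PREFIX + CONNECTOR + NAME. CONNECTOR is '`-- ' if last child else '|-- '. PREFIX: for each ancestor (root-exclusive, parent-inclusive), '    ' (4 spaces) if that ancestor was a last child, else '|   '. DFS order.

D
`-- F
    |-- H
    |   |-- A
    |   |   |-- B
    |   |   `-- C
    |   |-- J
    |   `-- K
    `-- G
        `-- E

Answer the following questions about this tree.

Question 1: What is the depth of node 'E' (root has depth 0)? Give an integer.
Path from root to E: D -> F -> G -> E
Depth = number of edges = 3

Answer: 3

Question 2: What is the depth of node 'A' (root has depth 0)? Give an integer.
Path from root to A: D -> F -> H -> A
Depth = number of edges = 3

Answer: 3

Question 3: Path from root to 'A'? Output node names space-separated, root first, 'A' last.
Walk down from root: D -> F -> H -> A

Answer: D F H A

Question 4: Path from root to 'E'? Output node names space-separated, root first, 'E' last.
Answer: D F G E

Derivation:
Walk down from root: D -> F -> G -> E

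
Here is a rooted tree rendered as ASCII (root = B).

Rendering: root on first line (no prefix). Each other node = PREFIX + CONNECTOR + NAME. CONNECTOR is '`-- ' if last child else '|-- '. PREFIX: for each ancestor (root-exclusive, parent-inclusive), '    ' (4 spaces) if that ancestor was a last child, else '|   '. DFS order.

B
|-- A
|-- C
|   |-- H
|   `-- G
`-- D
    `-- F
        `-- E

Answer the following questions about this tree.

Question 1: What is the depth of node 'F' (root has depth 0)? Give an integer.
Answer: 2

Derivation:
Path from root to F: B -> D -> F
Depth = number of edges = 2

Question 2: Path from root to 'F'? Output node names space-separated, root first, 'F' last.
Walk down from root: B -> D -> F

Answer: B D F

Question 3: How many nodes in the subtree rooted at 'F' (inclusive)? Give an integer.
Answer: 2

Derivation:
Subtree rooted at F contains: E, F
Count = 2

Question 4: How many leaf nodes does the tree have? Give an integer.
Answer: 4

Derivation:
Leaves (nodes with no children): A, E, G, H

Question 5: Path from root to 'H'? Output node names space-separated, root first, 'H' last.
Answer: B C H

Derivation:
Walk down from root: B -> C -> H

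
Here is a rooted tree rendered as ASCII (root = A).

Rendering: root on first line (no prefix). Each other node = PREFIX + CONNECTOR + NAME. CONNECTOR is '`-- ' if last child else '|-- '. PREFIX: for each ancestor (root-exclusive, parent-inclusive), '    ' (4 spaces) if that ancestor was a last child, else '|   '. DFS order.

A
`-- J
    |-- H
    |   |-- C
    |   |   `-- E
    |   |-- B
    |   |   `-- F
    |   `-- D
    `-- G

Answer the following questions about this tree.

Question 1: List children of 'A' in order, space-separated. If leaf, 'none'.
Node A's children (from adjacency): J

Answer: J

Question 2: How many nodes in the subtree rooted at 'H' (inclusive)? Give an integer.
Subtree rooted at H contains: B, C, D, E, F, H
Count = 6

Answer: 6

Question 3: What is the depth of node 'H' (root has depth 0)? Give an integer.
Answer: 2

Derivation:
Path from root to H: A -> J -> H
Depth = number of edges = 2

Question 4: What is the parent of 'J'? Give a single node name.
Answer: A

Derivation:
Scan adjacency: J appears as child of A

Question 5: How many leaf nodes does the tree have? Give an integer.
Leaves (nodes with no children): D, E, F, G

Answer: 4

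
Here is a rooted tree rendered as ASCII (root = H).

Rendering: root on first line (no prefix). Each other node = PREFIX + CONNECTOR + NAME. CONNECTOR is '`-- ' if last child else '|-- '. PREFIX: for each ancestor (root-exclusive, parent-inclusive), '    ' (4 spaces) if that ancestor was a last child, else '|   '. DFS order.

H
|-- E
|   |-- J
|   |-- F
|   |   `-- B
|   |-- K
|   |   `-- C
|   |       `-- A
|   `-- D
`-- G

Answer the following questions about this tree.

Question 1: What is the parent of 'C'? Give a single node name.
Scan adjacency: C appears as child of K

Answer: K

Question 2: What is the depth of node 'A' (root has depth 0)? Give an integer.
Answer: 4

Derivation:
Path from root to A: H -> E -> K -> C -> A
Depth = number of edges = 4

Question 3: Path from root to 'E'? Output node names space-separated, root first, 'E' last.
Answer: H E

Derivation:
Walk down from root: H -> E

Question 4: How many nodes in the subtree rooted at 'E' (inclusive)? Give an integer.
Subtree rooted at E contains: A, B, C, D, E, F, J, K
Count = 8

Answer: 8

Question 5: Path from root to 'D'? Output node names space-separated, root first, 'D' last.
Walk down from root: H -> E -> D

Answer: H E D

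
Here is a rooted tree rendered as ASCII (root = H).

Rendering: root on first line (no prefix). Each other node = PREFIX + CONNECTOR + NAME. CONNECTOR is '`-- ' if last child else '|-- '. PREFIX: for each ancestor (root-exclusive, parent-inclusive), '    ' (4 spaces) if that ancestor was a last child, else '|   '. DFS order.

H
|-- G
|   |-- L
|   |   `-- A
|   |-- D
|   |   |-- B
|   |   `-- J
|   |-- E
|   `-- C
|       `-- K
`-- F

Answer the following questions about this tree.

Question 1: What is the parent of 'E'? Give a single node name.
Scan adjacency: E appears as child of G

Answer: G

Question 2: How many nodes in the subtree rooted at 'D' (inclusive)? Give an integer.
Answer: 3

Derivation:
Subtree rooted at D contains: B, D, J
Count = 3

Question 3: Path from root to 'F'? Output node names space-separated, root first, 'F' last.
Answer: H F

Derivation:
Walk down from root: H -> F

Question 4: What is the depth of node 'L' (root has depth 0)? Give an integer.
Answer: 2

Derivation:
Path from root to L: H -> G -> L
Depth = number of edges = 2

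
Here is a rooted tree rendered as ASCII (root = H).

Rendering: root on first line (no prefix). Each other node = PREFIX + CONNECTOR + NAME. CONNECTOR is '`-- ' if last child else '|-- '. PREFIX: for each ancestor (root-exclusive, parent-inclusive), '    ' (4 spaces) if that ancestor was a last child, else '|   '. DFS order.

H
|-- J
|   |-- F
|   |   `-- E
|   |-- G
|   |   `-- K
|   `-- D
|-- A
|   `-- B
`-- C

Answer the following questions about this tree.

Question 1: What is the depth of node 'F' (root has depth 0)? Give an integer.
Path from root to F: H -> J -> F
Depth = number of edges = 2

Answer: 2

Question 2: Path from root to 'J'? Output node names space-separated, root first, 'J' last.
Walk down from root: H -> J

Answer: H J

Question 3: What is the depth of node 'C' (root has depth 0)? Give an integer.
Answer: 1

Derivation:
Path from root to C: H -> C
Depth = number of edges = 1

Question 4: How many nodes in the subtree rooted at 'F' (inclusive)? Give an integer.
Answer: 2

Derivation:
Subtree rooted at F contains: E, F
Count = 2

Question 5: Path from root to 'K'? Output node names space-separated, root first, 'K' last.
Answer: H J G K

Derivation:
Walk down from root: H -> J -> G -> K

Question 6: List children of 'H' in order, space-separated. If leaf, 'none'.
Answer: J A C

Derivation:
Node H's children (from adjacency): J, A, C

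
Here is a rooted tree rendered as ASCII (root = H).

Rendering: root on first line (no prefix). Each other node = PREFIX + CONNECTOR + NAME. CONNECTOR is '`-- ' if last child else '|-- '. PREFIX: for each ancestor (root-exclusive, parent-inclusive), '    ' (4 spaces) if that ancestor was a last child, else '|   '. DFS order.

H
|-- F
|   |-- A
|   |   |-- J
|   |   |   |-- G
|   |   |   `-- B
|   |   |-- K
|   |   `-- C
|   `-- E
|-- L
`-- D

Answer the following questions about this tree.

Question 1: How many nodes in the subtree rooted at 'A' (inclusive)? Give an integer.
Subtree rooted at A contains: A, B, C, G, J, K
Count = 6

Answer: 6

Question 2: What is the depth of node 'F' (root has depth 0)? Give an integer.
Answer: 1

Derivation:
Path from root to F: H -> F
Depth = number of edges = 1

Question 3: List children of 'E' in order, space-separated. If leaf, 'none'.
Answer: none

Derivation:
Node E's children (from adjacency): (leaf)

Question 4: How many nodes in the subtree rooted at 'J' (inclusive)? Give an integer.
Answer: 3

Derivation:
Subtree rooted at J contains: B, G, J
Count = 3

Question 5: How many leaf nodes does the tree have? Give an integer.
Leaves (nodes with no children): B, C, D, E, G, K, L

Answer: 7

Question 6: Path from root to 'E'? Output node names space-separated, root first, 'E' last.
Answer: H F E

Derivation:
Walk down from root: H -> F -> E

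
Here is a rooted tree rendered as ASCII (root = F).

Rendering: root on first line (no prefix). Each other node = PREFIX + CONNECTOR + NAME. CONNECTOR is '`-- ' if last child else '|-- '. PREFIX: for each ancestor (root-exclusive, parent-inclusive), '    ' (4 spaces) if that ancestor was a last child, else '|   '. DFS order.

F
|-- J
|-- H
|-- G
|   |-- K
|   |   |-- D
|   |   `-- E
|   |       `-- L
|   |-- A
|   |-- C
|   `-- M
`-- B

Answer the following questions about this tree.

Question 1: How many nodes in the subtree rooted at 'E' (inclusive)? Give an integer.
Subtree rooted at E contains: E, L
Count = 2

Answer: 2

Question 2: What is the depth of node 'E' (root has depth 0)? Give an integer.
Answer: 3

Derivation:
Path from root to E: F -> G -> K -> E
Depth = number of edges = 3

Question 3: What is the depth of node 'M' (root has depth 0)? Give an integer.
Path from root to M: F -> G -> M
Depth = number of edges = 2

Answer: 2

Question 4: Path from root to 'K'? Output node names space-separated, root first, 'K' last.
Answer: F G K

Derivation:
Walk down from root: F -> G -> K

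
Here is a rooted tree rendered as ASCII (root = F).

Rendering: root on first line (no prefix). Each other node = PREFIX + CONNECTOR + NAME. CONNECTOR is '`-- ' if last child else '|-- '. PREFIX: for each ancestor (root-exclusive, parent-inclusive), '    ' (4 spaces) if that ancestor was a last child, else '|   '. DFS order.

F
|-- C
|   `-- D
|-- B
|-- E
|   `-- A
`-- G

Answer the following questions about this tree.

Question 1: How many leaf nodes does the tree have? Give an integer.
Answer: 4

Derivation:
Leaves (nodes with no children): A, B, D, G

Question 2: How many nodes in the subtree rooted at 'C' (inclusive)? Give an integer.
Subtree rooted at C contains: C, D
Count = 2

Answer: 2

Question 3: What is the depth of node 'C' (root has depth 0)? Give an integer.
Answer: 1

Derivation:
Path from root to C: F -> C
Depth = number of edges = 1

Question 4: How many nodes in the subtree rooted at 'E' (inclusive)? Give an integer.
Answer: 2

Derivation:
Subtree rooted at E contains: A, E
Count = 2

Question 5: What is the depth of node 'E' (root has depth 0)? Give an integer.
Path from root to E: F -> E
Depth = number of edges = 1

Answer: 1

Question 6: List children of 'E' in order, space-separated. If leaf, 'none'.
Answer: A

Derivation:
Node E's children (from adjacency): A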